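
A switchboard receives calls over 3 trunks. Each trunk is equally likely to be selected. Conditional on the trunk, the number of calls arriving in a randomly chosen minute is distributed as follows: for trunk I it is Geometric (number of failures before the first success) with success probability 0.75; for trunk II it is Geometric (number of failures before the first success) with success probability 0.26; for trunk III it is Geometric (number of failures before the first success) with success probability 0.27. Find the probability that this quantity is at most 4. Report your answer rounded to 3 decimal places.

Conditional on each trunk, P(X ≤ 4): I: 0.999023; II: 0.778099; III: 0.792693.
By total probability, P(X ≤ 4) = 0.333333·0.999023 + 0.333333·0.778099 + 0.333333·0.792693 = 0.856605.

0.857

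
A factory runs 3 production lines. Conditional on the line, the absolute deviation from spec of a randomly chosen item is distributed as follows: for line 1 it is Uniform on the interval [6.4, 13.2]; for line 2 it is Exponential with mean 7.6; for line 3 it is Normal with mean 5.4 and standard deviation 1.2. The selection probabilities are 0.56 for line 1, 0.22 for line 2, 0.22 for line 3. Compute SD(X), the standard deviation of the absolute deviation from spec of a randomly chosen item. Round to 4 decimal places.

Per component, 1: μ=9.8, E[X²]=99.8933; 2: μ=7.6, E[X²]=115.52; 3: μ=5.4, E[X²]=30.6.
E[X] = 0.56·9.8 + 0.22·7.6 + 0.22·5.4 = 8.348.
E[X²] = 0.56·99.8933 + 0.22·115.52 + 0.22·30.6 = 88.0867.
Var(X) = E[X²] − (E[X])² = 88.0867 − 69.6891 = 18.3976.
SD(X) = √18.3976 = 4.28924.

4.2892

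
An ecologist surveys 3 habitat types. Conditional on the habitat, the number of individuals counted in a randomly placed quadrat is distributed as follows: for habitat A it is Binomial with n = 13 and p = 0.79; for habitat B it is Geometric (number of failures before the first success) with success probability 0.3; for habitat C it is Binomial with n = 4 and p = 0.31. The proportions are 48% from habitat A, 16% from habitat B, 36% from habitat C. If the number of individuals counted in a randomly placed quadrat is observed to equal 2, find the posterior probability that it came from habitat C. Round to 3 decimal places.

Likelihoods P(X=2 | ·): A: 1.70514e-06; B: 0.147; C: 0.274519.
Posterior ∝ prior × likelihood. Numerator for C: 0.36·0.274519 = 0.0988269.
Normalizing constant: 0.48·1.70514e-06 + 0.16·0.147 + 0.36·0.274519 = 0.122348.
P(C | observation) = 0.0988269 / 0.122348 = 0.807754.

0.808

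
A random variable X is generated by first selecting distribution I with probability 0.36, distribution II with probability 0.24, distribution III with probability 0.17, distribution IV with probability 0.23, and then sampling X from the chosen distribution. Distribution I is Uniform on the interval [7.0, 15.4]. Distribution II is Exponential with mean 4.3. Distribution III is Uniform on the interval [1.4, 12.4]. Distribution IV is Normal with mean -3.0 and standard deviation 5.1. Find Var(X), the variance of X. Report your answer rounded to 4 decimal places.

43.2414

Per component, I: μ=11.2, E[X²]=131.32; II: μ=4.3, E[X²]=36.98; III: μ=6.9, E[X²]=57.6933; IV: μ=-3, E[X²]=35.01.
E[X] = 0.36·11.2 + 0.24·4.3 + 0.17·6.9 + 0.23·-3 = 5.547.
E[X²] = 0.36·131.32 + 0.24·36.98 + 0.17·57.6933 + 0.23·35.01 = 74.0106.
Var(X) = E[X²] − (E[X])² = 74.0106 − 30.7692 = 43.2414.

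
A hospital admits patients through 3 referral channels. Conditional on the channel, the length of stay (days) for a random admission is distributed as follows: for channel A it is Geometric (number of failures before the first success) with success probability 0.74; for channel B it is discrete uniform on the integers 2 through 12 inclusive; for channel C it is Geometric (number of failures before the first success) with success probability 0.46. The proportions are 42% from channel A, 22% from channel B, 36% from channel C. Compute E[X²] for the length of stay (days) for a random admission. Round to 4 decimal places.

For each component E[X²] = Var + (mean)², giving A: 0.598247; B: 59; C: 3.93006.
Overall E[X²] = 0.42·0.598247 + 0.22·59 + 0.36·3.93006 = 14.6461.

14.6461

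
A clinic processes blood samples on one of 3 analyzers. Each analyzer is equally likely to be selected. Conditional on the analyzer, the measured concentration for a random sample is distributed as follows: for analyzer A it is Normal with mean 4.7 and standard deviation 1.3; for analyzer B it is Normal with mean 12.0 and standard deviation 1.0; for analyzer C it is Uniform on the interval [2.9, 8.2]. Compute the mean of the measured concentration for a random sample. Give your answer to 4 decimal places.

7.4167

Component means — A: 4.7; B: 12; C: 5.55.
E[X] = 0.333333·4.7 + 0.333333·12 + 0.333333·5.55 = 7.41667.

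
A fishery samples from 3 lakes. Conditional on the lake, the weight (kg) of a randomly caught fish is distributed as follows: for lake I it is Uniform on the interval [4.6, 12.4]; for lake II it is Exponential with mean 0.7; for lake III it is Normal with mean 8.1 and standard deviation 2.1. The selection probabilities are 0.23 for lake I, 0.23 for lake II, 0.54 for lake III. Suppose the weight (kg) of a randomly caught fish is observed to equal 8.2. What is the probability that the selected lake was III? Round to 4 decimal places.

Likelihoods f(8.2 | ·): I: 0.128205; II: 1.16803e-05; III: 0.189757.
Posterior ∝ prior × likelihood. Numerator for III: 0.54·0.189757 = 0.102469.
Normalizing constant: 0.23·0.128205 + 0.23·1.16803e-05 + 0.54·0.189757 = 0.131959.
P(III | observation) = 0.102469 / 0.131959 = 0.776522.

0.7765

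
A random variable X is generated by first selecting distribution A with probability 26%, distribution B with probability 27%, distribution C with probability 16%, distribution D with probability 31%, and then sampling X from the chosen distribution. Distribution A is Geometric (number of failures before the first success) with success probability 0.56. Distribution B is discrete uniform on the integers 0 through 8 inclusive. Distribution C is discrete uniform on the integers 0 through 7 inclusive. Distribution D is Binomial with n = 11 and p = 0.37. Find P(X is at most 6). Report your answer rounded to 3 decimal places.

Conditional on each component, P(X ≤ 6): A: 0.996807; B: 0.777778; C: 0.875; D: 0.93297.
By total probability, P(X ≤ 6) = 0.26·0.996807 + 0.27·0.777778 + 0.16·0.875 + 0.31·0.93297 = 0.898391.

0.898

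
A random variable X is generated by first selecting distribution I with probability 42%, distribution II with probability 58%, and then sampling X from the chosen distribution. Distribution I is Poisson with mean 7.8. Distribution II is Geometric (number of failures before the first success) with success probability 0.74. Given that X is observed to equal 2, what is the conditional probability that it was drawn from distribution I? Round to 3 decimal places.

Likelihoods P(X=2 | ·): I: 0.0124641; II: 0.050024.
Posterior ∝ prior × likelihood. Numerator for I: 0.42·0.0124641 = 0.00523494.
Normalizing constant: 0.42·0.0124641 + 0.58·0.050024 = 0.0342489.
P(I | observation) = 0.00523494 / 0.0342489 = 0.15285.

0.153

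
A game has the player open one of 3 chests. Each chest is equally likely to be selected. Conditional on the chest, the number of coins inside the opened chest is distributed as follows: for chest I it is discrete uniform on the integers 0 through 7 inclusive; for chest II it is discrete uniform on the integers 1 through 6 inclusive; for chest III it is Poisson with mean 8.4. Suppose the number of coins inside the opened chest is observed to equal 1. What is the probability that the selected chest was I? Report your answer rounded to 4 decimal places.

Likelihoods P(X=1 | ·): I: 0.125; II: 0.166667; III: 0.00188889.
Posterior ∝ prior × likelihood. Numerator for I: 0.333333·0.125 = 0.0416667.
Normalizing constant: 0.333333·0.125 + 0.333333·0.166667 + 0.333333·0.00188889 = 0.0978519.
P(I | observation) = 0.0416667 / 0.0978519 = 0.425814.

0.4258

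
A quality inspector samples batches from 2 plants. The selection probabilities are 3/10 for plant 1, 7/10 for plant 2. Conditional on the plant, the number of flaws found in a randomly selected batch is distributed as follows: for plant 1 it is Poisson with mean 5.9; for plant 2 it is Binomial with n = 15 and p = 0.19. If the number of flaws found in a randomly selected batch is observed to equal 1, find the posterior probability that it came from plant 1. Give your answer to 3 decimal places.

Likelihoods P(X=1 | ·): 1: 0.0161627; 2: 0.149154.
Posterior ∝ prior × likelihood. Numerator for 1: 0.3·0.0161627 = 0.00484882.
Normalizing constant: 0.3·0.0161627 + 0.7·0.149154 = 0.109257.
P(1 | observation) = 0.00484882 / 0.109257 = 0.0443801.

0.044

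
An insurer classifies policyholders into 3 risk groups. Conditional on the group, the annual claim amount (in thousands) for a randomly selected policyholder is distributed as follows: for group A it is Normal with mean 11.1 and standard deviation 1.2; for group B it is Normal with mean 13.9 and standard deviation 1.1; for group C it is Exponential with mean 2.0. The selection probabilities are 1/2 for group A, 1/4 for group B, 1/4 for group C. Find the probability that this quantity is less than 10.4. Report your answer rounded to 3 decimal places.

0.389

Conditional on each group, P(X < 10.4): A: 0.279834; B: 0.000731768; C: 0.994483.
By total probability, P(X < 10.4) = 0.5·0.279834 + 0.25·0.000731768 + 0.25·0.994483 = 0.388721.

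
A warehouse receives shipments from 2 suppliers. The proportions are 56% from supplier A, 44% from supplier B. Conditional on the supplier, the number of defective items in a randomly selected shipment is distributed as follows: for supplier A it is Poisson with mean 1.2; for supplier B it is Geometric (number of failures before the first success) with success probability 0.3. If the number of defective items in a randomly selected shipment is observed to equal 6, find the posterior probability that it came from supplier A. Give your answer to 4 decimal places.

Likelihoods P(X=6 | ·): A: 0.00124911; B: 0.0352947.
Posterior ∝ prior × likelihood. Numerator for A: 0.56·0.00124911 = 0.000699503.
Normalizing constant: 0.56·0.00124911 + 0.44·0.0352947 = 0.0162292.
P(A | observation) = 0.000699503 / 0.0162292 = 0.0431016.

0.0431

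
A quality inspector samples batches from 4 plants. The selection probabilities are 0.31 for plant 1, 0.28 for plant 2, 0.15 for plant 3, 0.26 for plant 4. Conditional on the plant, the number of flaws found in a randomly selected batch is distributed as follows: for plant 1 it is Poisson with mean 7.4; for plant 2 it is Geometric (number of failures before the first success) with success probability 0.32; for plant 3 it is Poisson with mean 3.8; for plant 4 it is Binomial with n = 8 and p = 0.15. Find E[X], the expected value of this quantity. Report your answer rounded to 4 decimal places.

Component means — 1: 7.4; 2: 2.125; 3: 3.8; 4: 1.2.
E[X] = 0.31·7.4 + 0.28·2.125 + 0.15·3.8 + 0.26·1.2 = 3.771.

3.7710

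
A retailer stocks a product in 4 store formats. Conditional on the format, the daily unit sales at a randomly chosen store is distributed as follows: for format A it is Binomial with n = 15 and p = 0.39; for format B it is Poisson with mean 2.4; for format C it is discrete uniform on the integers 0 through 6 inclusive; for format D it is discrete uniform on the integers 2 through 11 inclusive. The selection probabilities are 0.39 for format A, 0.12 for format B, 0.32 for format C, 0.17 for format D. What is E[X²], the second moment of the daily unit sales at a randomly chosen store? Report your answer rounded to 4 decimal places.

For each component E[X²] = Var + (mean)², giving A: 37.791; B: 8.16; C: 13; D: 50.5.
Overall E[X²] = 0.39·37.791 + 0.12·8.16 + 0.32·13 + 0.17·50.5 = 28.4627.

28.4627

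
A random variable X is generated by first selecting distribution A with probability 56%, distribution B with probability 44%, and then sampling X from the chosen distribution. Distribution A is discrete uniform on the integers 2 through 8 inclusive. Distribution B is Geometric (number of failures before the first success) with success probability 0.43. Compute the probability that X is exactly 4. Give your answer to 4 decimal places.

Conditional on each component, P(X = 4): A: 0.142857; B: 0.0453908.
By total probability, P(X = 4) = 0.56·0.142857 + 0.44·0.0453908 = 0.099972.

0.1000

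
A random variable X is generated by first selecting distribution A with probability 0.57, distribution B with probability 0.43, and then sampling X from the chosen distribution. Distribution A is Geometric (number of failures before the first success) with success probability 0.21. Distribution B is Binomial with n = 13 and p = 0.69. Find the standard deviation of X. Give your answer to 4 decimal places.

4.2491

Per component, A: μ=3.7619, E[X²]=32.0658; B: μ=8.97, E[X²]=83.2416.
E[X] = 0.57·3.7619 + 0.43·8.97 = 6.00139.
E[X²] = 0.57·32.0658 + 0.43·83.2416 = 54.0714.
Var(X) = E[X²] − (E[X])² = 54.0714 − 36.0166 = 18.0547.
SD(X) = √18.0547 = 4.24909.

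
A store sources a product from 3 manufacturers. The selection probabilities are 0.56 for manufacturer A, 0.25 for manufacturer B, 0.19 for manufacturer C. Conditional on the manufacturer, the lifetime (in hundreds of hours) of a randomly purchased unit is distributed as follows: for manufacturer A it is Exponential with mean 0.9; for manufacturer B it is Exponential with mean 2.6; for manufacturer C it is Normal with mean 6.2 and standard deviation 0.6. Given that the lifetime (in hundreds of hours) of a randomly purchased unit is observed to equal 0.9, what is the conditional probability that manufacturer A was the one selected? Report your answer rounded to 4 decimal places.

Likelihoods f(0.9 | ·): A: 0.408755; B: 0.272078; C: 7.57255e-18.
Posterior ∝ prior × likelihood. Numerator for A: 0.56·0.408755 = 0.228903.
Normalizing constant: 0.56·0.408755 + 0.25·0.272078 + 0.19·7.57255e-18 = 0.296922.
P(A | observation) = 0.228903 / 0.296922 = 0.770918.

0.7709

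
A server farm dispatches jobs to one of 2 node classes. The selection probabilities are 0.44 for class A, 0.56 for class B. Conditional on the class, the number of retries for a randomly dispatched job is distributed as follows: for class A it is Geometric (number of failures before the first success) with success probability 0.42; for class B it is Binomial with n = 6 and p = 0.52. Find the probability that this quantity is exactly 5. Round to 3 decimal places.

0.073

Conditional on each class, P(X = 5): A: 0.027567; B: 0.109499.
By total probability, P(X = 5) = 0.44·0.027567 + 0.56·0.109499 = 0.0734488.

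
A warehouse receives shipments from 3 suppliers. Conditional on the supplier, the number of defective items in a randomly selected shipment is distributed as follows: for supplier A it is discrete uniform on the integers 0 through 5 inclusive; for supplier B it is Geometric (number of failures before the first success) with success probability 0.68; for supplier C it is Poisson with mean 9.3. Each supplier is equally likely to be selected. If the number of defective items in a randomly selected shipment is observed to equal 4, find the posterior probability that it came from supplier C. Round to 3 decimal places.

Likelihoods P(X=4 | ·): A: 0.166667; B: 0.00713032; C: 0.0284959.
Posterior ∝ prior × likelihood. Numerator for C: 0.333333·0.0284959 = 0.00949862.
Normalizing constant: 0.333333·0.166667 + 0.333333·0.00713032 + 0.333333·0.0284959 = 0.067431.
P(C | observation) = 0.00949862 / 0.067431 = 0.140864.

0.141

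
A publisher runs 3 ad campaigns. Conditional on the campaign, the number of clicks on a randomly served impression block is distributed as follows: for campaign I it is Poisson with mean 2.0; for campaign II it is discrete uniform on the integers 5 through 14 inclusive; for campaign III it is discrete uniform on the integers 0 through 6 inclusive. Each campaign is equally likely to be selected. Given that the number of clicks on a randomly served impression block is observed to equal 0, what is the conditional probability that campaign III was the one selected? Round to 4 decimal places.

0.5135

Likelihoods P(X=0 | ·): I: 0.135335; II: 0; III: 0.142857.
Posterior ∝ prior × likelihood. Numerator for III: 0.333333·0.142857 = 0.047619.
Normalizing constant: 0.333333·0.135335 + 0.333333·0 + 0.333333·0.142857 = 0.0927308.
P(III | observation) = 0.047619 / 0.0927308 = 0.513519.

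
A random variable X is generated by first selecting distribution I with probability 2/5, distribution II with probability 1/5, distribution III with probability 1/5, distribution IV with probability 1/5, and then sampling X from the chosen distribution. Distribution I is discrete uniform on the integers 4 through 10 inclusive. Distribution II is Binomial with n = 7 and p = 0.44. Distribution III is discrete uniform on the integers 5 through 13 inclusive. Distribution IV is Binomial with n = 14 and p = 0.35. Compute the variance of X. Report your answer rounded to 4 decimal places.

8.0242

Per component, I: μ=7, E[X²]=53; II: μ=3.08, E[X²]=11.2112; III: μ=9, E[X²]=87.6667; IV: μ=4.9, E[X²]=27.195.
E[X] = 0.4·7 + 0.2·3.08 + 0.2·9 + 0.2·4.9 = 6.196.
E[X²] = 0.4·53 + 0.2·11.2112 + 0.2·87.6667 + 0.2·27.195 = 46.4146.
Var(X) = E[X²] − (E[X])² = 46.4146 − 38.3904 = 8.02416.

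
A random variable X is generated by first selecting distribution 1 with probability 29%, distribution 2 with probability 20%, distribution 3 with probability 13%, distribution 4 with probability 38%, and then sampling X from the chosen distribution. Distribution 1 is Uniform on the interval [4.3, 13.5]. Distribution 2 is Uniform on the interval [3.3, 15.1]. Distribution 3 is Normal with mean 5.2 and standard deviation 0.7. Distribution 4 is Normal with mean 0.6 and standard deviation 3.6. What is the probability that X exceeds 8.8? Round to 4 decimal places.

Conditional on each component, P(X > 8.8): 1: 0.51087; 2: 0.533898; 3: 1.35296e-07; 4: 0.0113699.
By total probability, P(X > 8.8) = 0.29·0.51087 + 0.2·0.533898 + 0.13·1.35296e-07 + 0.38·0.0113699 = 0.259252.

0.2593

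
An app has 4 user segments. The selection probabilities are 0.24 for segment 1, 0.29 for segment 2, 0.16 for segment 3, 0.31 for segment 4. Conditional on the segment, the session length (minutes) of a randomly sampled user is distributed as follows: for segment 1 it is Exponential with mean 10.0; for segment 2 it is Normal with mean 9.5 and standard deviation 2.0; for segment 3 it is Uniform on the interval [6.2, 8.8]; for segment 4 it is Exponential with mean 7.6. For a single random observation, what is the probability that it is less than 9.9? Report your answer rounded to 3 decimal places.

Conditional on each segment, P(X < 9.9): 1: 0.628423; 2: 0.57926; 3: 1; 4: 0.728184.
By total probability, P(X < 9.9) = 0.24·0.628423 + 0.29·0.57926 + 0.16·1 + 0.31·0.728184 = 0.704544.

0.705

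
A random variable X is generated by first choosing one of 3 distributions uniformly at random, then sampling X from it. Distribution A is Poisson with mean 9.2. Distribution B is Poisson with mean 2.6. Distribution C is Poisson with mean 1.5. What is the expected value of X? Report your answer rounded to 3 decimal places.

Component means — A: 9.2; B: 2.6; C: 1.5.
E[X] = 0.333333·9.2 + 0.333333·2.6 + 0.333333·1.5 = 4.43333.

4.433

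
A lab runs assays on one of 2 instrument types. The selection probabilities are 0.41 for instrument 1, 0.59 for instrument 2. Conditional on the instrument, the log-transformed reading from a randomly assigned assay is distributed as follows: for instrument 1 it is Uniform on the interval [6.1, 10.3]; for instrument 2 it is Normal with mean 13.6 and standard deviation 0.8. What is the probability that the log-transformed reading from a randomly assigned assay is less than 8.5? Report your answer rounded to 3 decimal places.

Conditional on each instrument, P(X < 8.5): 1: 0.571429; 2: 9.14815e-11.
By total probability, P(X < 8.5) = 0.41·0.571429 + 0.59·9.14815e-11 = 0.234286.

0.234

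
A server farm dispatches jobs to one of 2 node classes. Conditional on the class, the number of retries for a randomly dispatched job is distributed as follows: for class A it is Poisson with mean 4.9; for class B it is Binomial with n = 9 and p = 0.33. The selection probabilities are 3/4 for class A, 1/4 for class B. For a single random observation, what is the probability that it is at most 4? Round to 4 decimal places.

0.5587

Conditional on each class, P(X ≤ 4): A: 0.458212; B: 0.860224.
By total probability, P(X ≤ 4) = 0.75·0.458212 + 0.25·0.860224 = 0.558715.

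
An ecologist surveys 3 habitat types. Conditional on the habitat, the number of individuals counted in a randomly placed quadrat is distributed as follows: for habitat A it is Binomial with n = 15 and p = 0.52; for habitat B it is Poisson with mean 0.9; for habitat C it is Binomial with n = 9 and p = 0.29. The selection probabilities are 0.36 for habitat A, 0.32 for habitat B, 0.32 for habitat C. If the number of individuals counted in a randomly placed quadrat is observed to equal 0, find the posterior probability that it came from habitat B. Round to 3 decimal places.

0.899

Likelihoods P(X=0 | ·): A: 1.65432e-05; B: 0.40657; C: 0.0458485.
Posterior ∝ prior × likelihood. Numerator for B: 0.32·0.40657 = 0.130102.
Normalizing constant: 0.36·1.65432e-05 + 0.32·0.40657 + 0.32·0.0458485 = 0.14478.
P(B | observation) = 0.130102 / 0.14478 = 0.898622.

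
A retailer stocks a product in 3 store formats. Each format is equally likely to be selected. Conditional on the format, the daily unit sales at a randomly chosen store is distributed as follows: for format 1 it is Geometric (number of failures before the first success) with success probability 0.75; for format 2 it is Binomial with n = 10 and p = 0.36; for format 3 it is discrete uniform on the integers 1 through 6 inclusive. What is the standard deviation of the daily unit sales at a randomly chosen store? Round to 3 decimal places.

2.047

Per component, 1: μ=0.333333, E[X²]=0.555556; 2: μ=3.6, E[X²]=15.264; 3: μ=3.5, E[X²]=15.1667.
E[X] = 0.333333·0.333333 + 0.333333·3.6 + 0.333333·3.5 = 2.47778.
E[X²] = 0.333333·0.555556 + 0.333333·15.264 + 0.333333·15.1667 = 10.3287.
Var(X) = E[X²] − (E[X])² = 10.3287 − 6.13938 = 4.18936.
SD(X) = √4.18936 = 2.04679.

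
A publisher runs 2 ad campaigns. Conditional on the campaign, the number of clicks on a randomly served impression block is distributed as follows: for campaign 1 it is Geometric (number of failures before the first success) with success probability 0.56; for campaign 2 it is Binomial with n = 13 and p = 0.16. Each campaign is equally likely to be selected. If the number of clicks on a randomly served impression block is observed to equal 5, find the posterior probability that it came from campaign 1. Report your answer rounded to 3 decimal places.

0.216

Likelihoods P(X=5 | ·): 1: 0.00923531; 2: 0.0334513.
Posterior ∝ prior × likelihood. Numerator for 1: 0.5·0.00923531 = 0.00461765.
Normalizing constant: 0.5·0.00923531 + 0.5·0.0334513 = 0.0213433.
P(1 | observation) = 0.00461765 / 0.0213433 = 0.216352.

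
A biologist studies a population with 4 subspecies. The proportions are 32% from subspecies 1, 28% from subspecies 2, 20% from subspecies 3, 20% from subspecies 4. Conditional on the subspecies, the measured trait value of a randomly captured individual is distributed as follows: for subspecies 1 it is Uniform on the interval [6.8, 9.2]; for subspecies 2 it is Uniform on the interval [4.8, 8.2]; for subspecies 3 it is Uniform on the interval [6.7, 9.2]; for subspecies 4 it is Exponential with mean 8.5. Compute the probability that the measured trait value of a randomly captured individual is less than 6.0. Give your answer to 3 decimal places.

Conditional on each subspecies, P(X < 6.0): 1: 0; 2: 0.352941; 3: 0; 4: 0.506327.
By total probability, P(X < 6.0) = 0.32·0 + 0.28·0.352941 + 0.2·0 + 0.2·0.506327 = 0.200089.

0.200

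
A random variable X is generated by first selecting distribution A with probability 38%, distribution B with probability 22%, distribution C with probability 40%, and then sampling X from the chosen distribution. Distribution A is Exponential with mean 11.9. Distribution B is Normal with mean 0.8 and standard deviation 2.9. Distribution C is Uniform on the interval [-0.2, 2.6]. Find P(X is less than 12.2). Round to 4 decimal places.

0.8637

Conditional on each component, P(X < 12.2): A: 0.641279; B: 0.999958; C: 1.
By total probability, P(X < 12.2) = 0.38·0.641279 + 0.22·0.999958 + 0.4·1 = 0.863677.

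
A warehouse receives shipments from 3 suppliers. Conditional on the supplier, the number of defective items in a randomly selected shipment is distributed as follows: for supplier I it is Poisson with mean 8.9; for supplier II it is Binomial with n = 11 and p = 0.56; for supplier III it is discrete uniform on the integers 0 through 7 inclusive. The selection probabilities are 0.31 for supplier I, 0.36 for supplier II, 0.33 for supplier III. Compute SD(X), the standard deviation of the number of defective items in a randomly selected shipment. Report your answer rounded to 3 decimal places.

3.183

Per component, I: μ=8.9, E[X²]=88.11; II: μ=6.16, E[X²]=40.656; III: μ=3.5, E[X²]=17.5.
E[X] = 0.31·8.9 + 0.36·6.16 + 0.33·3.5 = 6.1316.
E[X²] = 0.31·88.11 + 0.36·40.656 + 0.33·17.5 = 47.7253.
Var(X) = E[X²] − (E[X])² = 47.7253 − 37.5965 = 10.1287.
SD(X) = √10.1287 = 3.18257.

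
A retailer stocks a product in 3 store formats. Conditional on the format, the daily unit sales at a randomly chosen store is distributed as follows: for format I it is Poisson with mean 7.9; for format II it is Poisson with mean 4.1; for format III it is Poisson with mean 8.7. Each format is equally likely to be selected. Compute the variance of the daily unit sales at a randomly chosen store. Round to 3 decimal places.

10.927

Per component, I: μ=7.9, E[X²]=70.31; II: μ=4.1, E[X²]=20.91; III: μ=8.7, E[X²]=84.39.
E[X] = 0.333333·7.9 + 0.333333·4.1 + 0.333333·8.7 = 6.9.
E[X²] = 0.333333·70.31 + 0.333333·20.91 + 0.333333·84.39 = 58.5367.
Var(X) = E[X²] − (E[X])² = 58.5367 − 47.61 = 10.9267.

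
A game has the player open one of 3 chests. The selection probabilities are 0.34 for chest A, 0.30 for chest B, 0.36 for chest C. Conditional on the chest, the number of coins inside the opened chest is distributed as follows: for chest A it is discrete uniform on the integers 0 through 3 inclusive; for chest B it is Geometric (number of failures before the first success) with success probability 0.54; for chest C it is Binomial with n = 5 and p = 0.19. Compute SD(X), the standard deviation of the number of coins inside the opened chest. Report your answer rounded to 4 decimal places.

Per component, A: μ=1.5, E[X²]=3.5; B: μ=0.851852, E[X²]=2.30316; C: μ=0.95, E[X²]=1.672.
E[X] = 0.34·1.5 + 0.3·0.851852 + 0.36·0.95 = 1.10756.
E[X²] = 0.34·3.5 + 0.3·2.30316 + 0.36·1.672 = 2.48287.
Var(X) = E[X²] − (E[X])² = 2.48287 − 1.22668 = 1.25619.
SD(X) = √1.25619 = 1.1208.

1.1208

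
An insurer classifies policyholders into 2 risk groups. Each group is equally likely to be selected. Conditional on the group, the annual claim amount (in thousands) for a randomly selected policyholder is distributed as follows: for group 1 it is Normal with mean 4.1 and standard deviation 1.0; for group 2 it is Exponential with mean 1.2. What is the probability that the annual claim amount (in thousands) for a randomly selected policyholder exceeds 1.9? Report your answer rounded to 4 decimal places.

Conditional on each group, P(X > 1.9): 1: 0.986097; 2: 0.20529.
By total probability, P(X > 1.9) = 0.5·0.986097 + 0.5·0.20529 = 0.595693.

0.5957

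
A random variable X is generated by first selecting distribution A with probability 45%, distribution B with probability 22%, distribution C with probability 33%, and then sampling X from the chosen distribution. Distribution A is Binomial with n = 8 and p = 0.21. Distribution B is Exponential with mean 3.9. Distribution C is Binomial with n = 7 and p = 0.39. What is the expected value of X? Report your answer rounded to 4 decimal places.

2.5149

Component means — A: 1.68; B: 3.9; C: 2.73.
E[X] = 0.45·1.68 + 0.22·3.9 + 0.33·2.73 = 2.5149.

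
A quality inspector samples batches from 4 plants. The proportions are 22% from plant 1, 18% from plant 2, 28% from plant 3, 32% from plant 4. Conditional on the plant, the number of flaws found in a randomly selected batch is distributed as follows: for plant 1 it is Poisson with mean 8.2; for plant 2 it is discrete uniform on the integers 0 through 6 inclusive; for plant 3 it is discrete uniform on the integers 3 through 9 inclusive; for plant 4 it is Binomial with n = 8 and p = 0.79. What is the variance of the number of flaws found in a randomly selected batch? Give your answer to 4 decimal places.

6.7841

Per component, 1: μ=8.2, E[X²]=75.44; 2: μ=3, E[X²]=13; 3: μ=6, E[X²]=40; 4: μ=6.32, E[X²]=41.2696.
E[X] = 0.22·8.2 + 0.18·3 + 0.28·6 + 0.32·6.32 = 6.0464.
E[X²] = 0.22·75.44 + 0.18·13 + 0.28·40 + 0.32·41.2696 = 43.3431.
Var(X) = E[X²] − (E[X])² = 43.3431 − 36.559 = 6.78412.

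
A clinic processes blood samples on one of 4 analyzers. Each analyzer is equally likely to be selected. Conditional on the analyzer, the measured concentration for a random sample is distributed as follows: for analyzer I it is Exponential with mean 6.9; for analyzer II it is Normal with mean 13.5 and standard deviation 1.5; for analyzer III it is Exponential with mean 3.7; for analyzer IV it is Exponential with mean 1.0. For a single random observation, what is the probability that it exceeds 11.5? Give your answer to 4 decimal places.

Conditional on each analyzer, P(X > 11.5): I: 0.188876; II: 0.908789; III: 0.0446854; IV: 1.01301e-05.
By total probability, P(X > 11.5) = 0.25·0.188876 + 0.25·0.908789 + 0.25·0.0446854 + 0.25·1.01301e-05 = 0.28559.

0.2856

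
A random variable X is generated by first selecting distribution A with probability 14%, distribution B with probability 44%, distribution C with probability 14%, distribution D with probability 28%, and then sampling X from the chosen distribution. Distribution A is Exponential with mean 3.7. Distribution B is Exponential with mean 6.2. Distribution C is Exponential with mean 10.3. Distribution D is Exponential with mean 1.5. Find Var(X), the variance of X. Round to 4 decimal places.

Per component, A: μ=3.7, E[X²]=27.38; B: μ=6.2, E[X²]=76.88; C: μ=10.3, E[X²]=212.18; D: μ=1.5, E[X²]=4.5.
E[X] = 0.14·3.7 + 0.44·6.2 + 0.14·10.3 + 0.28·1.5 = 5.108.
E[X²] = 0.14·27.38 + 0.44·76.88 + 0.14·212.18 + 0.28·4.5 = 68.6256.
Var(X) = E[X²] − (E[X])² = 68.6256 − 26.0917 = 42.5339.

42.5339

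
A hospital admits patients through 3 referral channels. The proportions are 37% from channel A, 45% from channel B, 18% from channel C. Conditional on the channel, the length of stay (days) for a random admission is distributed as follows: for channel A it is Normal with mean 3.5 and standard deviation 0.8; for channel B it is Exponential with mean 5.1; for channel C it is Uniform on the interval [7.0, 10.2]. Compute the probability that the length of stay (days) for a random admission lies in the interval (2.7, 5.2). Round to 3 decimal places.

Conditional on each channel, P(2.7 < X < 5.2): A: 0.824551; B: 0.228215; C: 0.
By total probability, P(2.7 < X < 5.2) = 0.37·0.824551 + 0.45·0.228215 + 0.18·0 = 0.407781.

0.408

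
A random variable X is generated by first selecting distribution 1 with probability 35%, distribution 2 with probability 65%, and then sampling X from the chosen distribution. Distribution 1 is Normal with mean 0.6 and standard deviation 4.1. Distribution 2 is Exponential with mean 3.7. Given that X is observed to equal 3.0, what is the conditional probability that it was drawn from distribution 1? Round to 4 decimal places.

Likelihoods f(3.0 | ·): 1: 0.0819823; 2: 0.120134.
Posterior ∝ prior × likelihood. Numerator for 1: 0.35·0.0819823 = 0.0286938.
Normalizing constant: 0.35·0.0819823 + 0.65·0.120134 = 0.106781.
P(1 | observation) = 0.0286938 / 0.106781 = 0.268716.

0.2687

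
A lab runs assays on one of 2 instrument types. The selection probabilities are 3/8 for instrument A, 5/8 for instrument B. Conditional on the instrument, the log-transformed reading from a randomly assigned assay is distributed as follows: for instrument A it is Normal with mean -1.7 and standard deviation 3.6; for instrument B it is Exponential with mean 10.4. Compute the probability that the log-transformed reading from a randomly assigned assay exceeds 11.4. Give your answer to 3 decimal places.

Conditional on each instrument, P(X > 11.4): A: 0.000136908; B: 0.334154.
By total probability, P(X > 11.4) = 0.375·0.000136908 + 0.625·0.334154 = 0.208897.

0.209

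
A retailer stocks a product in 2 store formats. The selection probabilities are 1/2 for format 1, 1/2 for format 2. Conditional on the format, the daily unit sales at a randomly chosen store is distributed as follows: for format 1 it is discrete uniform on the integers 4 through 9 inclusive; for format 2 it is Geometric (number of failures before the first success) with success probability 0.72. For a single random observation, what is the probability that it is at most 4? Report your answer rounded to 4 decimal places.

0.5825

Conditional on each format, P(X ≤ 4): 1: 0.166667; 2: 0.998279.
By total probability, P(X ≤ 4) = 0.5·0.166667 + 0.5·0.998279 = 0.582473.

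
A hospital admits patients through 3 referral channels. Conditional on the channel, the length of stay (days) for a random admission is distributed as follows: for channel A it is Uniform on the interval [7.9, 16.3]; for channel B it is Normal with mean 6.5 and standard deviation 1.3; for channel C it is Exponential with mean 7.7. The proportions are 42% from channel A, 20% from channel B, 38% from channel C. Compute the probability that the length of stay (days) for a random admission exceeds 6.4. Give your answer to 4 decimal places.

0.6916

Conditional on each channel, P(X > 6.4): A: 1; B: 0.530658; C: 0.43554.
By total probability, P(X > 6.4) = 0.42·1 + 0.2·0.530658 + 0.38·0.43554 = 0.691637.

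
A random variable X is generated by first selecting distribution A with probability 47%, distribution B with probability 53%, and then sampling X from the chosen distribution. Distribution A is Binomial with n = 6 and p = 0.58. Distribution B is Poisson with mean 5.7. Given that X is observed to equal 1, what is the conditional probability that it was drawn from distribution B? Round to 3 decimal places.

Likelihoods P(X=1 | ·): A: 0.0454805; B: 0.019072.
Posterior ∝ prior × likelihood. Numerator for B: 0.53·0.019072 = 0.0101082.
Normalizing constant: 0.47·0.0454805 + 0.53·0.019072 = 0.031484.
P(B | observation) = 0.0101082 / 0.031484 = 0.321057.

0.321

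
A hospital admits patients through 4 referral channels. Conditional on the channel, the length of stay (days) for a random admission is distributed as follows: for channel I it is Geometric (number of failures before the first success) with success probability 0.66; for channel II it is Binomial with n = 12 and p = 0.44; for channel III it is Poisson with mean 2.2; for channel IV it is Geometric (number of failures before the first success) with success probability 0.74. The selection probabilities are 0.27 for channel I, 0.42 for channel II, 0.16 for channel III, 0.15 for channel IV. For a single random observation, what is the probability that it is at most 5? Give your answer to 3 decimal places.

Conditional on each channel, P(X ≤ 5): I: 0.998455; II: 0.555199; III: 0.97509; IV: 0.999691.
By total probability, P(X ≤ 5) = 0.27·0.998455 + 0.42·0.555199 + 0.16·0.97509 + 0.15·0.999691 = 0.808734.

0.809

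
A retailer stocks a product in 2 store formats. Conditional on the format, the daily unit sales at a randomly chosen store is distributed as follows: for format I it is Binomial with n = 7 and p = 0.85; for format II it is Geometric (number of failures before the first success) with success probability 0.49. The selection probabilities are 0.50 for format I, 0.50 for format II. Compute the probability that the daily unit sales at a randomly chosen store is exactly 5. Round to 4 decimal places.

0.1133

Conditional on each format, P(X = 5): I: 0.209651; II: 0.0169062.
By total probability, P(X = 5) = 0.5·0.209651 + 0.5·0.0169062 = 0.113278.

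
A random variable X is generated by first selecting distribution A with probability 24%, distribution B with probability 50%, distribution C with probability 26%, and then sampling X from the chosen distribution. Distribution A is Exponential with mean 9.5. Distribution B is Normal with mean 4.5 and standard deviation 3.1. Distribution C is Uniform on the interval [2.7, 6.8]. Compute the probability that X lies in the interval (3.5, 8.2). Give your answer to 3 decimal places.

Conditional on each component, P(3.5 < X < 8.2): A: 0.269998; B: 0.510166; C: 0.804878.
By total probability, P(3.5 < X < 8.2) = 0.24·0.269998 + 0.5·0.510166 + 0.26·0.804878 = 0.529151.

0.529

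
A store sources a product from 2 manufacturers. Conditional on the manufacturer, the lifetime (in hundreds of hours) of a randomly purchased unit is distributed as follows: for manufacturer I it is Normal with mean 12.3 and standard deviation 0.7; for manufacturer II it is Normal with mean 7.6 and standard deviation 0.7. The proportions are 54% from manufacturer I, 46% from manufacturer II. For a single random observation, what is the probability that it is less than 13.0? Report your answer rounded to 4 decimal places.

Conditional on each manufacturer, P(X < 13.0): I: 0.841345; II: 1.
By total probability, P(X < 13.0) = 0.54·0.841345 + 0.46·1 = 0.914326.

0.9143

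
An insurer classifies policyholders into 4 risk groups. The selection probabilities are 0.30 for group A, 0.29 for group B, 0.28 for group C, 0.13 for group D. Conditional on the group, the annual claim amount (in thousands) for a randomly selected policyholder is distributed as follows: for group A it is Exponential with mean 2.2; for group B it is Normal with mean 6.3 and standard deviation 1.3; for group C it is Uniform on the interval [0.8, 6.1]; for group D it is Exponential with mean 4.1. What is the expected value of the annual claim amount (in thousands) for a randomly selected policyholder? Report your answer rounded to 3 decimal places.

Component means — A: 2.2; B: 6.3; C: 3.45; D: 4.1.
E[X] = 0.3·2.2 + 0.29·6.3 + 0.28·3.45 + 0.13·4.1 = 3.986.

3.986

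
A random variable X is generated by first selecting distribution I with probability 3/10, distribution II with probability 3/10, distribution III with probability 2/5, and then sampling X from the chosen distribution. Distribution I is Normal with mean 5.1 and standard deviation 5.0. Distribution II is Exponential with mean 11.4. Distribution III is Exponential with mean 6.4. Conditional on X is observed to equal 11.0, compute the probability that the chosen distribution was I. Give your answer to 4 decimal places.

Likelihoods f(11.0 | ·): I: 0.0397726; II: 0.0334225; III: 0.0280141.
Posterior ∝ prior × likelihood. Numerator for I: 0.3·0.0397726 = 0.0119318.
Normalizing constant: 0.3·0.0397726 + 0.3·0.0334225 + 0.4·0.0280141 = 0.0331642.
P(I | observation) = 0.0119318 / 0.0331642 = 0.359779.

0.3598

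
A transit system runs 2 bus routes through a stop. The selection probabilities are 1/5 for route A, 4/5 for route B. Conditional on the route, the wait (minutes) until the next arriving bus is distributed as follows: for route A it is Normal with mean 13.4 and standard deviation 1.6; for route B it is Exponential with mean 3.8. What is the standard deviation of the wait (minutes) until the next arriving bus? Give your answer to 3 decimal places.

Per component, A: μ=13.4, E[X²]=182.12; B: μ=3.8, E[X²]=28.88.
E[X] = 0.2·13.4 + 0.8·3.8 = 5.72.
E[X²] = 0.2·182.12 + 0.8·28.88 = 59.528.
Var(X) = E[X²] − (E[X])² = 59.528 − 32.7184 = 26.8096.
SD(X) = √26.8096 = 5.1778.

5.178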